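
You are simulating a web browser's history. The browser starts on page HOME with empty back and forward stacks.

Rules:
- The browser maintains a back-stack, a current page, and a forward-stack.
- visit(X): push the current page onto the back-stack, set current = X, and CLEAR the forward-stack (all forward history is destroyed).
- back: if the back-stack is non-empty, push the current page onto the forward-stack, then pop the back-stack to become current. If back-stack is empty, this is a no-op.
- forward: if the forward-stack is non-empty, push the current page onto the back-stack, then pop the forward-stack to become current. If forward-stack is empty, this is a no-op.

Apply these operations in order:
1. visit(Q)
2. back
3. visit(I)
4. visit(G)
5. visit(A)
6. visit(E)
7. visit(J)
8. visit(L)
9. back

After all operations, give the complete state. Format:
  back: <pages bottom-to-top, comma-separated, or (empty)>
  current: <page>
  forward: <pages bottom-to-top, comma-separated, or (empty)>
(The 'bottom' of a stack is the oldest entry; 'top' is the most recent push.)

After 1 (visit(Q)): cur=Q back=1 fwd=0
After 2 (back): cur=HOME back=0 fwd=1
After 3 (visit(I)): cur=I back=1 fwd=0
After 4 (visit(G)): cur=G back=2 fwd=0
After 5 (visit(A)): cur=A back=3 fwd=0
After 6 (visit(E)): cur=E back=4 fwd=0
After 7 (visit(J)): cur=J back=5 fwd=0
After 8 (visit(L)): cur=L back=6 fwd=0
After 9 (back): cur=J back=5 fwd=1

Answer: back: HOME,I,G,A,E
current: J
forward: L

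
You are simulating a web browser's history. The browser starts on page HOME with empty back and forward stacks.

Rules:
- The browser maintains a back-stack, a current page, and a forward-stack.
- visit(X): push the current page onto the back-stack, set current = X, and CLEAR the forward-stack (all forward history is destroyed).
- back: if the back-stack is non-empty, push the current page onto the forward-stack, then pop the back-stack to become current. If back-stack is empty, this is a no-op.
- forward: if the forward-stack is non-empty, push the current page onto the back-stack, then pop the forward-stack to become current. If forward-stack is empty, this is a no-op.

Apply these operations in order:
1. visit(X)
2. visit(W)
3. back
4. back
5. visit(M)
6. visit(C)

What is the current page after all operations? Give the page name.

Answer: C

Derivation:
After 1 (visit(X)): cur=X back=1 fwd=0
After 2 (visit(W)): cur=W back=2 fwd=0
After 3 (back): cur=X back=1 fwd=1
After 4 (back): cur=HOME back=0 fwd=2
After 5 (visit(M)): cur=M back=1 fwd=0
After 6 (visit(C)): cur=C back=2 fwd=0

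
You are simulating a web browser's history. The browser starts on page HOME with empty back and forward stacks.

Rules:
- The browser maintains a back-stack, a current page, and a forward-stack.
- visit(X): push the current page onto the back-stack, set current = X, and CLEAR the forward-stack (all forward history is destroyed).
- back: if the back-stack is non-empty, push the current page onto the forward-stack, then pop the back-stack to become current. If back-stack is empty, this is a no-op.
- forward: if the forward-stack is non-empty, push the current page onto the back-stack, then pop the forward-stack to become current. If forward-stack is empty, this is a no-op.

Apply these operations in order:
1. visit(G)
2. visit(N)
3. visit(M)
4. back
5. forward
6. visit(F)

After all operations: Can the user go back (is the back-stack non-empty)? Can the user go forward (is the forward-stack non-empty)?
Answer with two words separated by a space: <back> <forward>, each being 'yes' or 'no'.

Answer: yes no

Derivation:
After 1 (visit(G)): cur=G back=1 fwd=0
After 2 (visit(N)): cur=N back=2 fwd=0
After 3 (visit(M)): cur=M back=3 fwd=0
After 4 (back): cur=N back=2 fwd=1
After 5 (forward): cur=M back=3 fwd=0
After 6 (visit(F)): cur=F back=4 fwd=0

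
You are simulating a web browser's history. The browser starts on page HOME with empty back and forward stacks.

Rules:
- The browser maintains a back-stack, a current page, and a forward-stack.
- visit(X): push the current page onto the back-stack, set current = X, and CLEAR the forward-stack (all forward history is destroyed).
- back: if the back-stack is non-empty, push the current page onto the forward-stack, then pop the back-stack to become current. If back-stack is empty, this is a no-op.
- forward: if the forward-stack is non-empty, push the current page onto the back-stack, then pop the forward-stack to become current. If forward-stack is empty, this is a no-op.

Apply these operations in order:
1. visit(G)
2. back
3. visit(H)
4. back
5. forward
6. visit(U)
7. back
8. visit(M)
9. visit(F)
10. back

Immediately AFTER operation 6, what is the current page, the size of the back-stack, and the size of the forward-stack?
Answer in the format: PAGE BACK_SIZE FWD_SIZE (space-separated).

After 1 (visit(G)): cur=G back=1 fwd=0
After 2 (back): cur=HOME back=0 fwd=1
After 3 (visit(H)): cur=H back=1 fwd=0
After 4 (back): cur=HOME back=0 fwd=1
After 5 (forward): cur=H back=1 fwd=0
After 6 (visit(U)): cur=U back=2 fwd=0

U 2 0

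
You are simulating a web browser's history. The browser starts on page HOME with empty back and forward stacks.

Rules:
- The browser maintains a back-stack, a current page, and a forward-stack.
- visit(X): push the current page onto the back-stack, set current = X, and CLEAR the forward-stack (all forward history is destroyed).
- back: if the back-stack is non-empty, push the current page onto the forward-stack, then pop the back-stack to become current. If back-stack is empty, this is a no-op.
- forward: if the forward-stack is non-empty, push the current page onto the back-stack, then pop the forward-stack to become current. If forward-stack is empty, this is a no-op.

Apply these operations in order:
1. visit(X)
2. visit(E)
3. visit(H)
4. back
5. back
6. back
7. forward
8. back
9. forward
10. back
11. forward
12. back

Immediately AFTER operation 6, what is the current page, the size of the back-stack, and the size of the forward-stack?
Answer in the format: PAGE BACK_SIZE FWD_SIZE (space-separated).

After 1 (visit(X)): cur=X back=1 fwd=0
After 2 (visit(E)): cur=E back=2 fwd=0
After 3 (visit(H)): cur=H back=3 fwd=0
After 4 (back): cur=E back=2 fwd=1
After 5 (back): cur=X back=1 fwd=2
After 6 (back): cur=HOME back=0 fwd=3

HOME 0 3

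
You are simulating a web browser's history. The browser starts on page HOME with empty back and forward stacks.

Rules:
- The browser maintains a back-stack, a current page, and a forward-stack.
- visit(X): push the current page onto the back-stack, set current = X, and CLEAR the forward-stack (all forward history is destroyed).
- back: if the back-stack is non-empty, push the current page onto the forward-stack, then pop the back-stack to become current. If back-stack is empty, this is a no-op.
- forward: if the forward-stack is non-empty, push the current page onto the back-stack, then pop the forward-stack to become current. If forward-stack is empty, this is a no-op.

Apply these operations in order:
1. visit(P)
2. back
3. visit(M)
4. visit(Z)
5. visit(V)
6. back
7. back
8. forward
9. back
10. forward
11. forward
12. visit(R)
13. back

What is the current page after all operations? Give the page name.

Answer: V

Derivation:
After 1 (visit(P)): cur=P back=1 fwd=0
After 2 (back): cur=HOME back=0 fwd=1
After 3 (visit(M)): cur=M back=1 fwd=0
After 4 (visit(Z)): cur=Z back=2 fwd=0
After 5 (visit(V)): cur=V back=3 fwd=0
After 6 (back): cur=Z back=2 fwd=1
After 7 (back): cur=M back=1 fwd=2
After 8 (forward): cur=Z back=2 fwd=1
After 9 (back): cur=M back=1 fwd=2
After 10 (forward): cur=Z back=2 fwd=1
After 11 (forward): cur=V back=3 fwd=0
After 12 (visit(R)): cur=R back=4 fwd=0
After 13 (back): cur=V back=3 fwd=1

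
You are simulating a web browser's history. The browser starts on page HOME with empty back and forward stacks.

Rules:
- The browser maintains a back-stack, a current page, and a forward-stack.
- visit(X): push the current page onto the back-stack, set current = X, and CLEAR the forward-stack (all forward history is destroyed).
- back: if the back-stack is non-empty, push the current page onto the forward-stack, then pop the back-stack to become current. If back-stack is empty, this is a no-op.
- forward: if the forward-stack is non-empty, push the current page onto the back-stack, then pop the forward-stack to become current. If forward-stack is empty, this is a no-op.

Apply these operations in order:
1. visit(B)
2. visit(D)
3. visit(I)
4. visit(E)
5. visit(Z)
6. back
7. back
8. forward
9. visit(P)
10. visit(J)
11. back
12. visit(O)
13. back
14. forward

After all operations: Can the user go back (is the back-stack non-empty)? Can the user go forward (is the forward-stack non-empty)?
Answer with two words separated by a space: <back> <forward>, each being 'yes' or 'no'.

Answer: yes no

Derivation:
After 1 (visit(B)): cur=B back=1 fwd=0
After 2 (visit(D)): cur=D back=2 fwd=0
After 3 (visit(I)): cur=I back=3 fwd=0
After 4 (visit(E)): cur=E back=4 fwd=0
After 5 (visit(Z)): cur=Z back=5 fwd=0
After 6 (back): cur=E back=4 fwd=1
After 7 (back): cur=I back=3 fwd=2
After 8 (forward): cur=E back=4 fwd=1
After 9 (visit(P)): cur=P back=5 fwd=0
After 10 (visit(J)): cur=J back=6 fwd=0
After 11 (back): cur=P back=5 fwd=1
After 12 (visit(O)): cur=O back=6 fwd=0
After 13 (back): cur=P back=5 fwd=1
After 14 (forward): cur=O back=6 fwd=0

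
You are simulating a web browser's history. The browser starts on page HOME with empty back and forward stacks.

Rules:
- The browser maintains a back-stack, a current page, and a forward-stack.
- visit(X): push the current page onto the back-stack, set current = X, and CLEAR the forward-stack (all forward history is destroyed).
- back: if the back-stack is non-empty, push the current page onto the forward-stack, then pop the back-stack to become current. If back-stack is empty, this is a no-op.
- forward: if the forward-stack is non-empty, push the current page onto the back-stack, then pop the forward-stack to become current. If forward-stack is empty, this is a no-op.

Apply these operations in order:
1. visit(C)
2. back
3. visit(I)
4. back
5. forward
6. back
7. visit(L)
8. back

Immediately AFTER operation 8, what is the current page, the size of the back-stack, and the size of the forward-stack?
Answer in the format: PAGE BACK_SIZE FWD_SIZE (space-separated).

After 1 (visit(C)): cur=C back=1 fwd=0
After 2 (back): cur=HOME back=0 fwd=1
After 3 (visit(I)): cur=I back=1 fwd=0
After 4 (back): cur=HOME back=0 fwd=1
After 5 (forward): cur=I back=1 fwd=0
After 6 (back): cur=HOME back=0 fwd=1
After 7 (visit(L)): cur=L back=1 fwd=0
After 8 (back): cur=HOME back=0 fwd=1

HOME 0 1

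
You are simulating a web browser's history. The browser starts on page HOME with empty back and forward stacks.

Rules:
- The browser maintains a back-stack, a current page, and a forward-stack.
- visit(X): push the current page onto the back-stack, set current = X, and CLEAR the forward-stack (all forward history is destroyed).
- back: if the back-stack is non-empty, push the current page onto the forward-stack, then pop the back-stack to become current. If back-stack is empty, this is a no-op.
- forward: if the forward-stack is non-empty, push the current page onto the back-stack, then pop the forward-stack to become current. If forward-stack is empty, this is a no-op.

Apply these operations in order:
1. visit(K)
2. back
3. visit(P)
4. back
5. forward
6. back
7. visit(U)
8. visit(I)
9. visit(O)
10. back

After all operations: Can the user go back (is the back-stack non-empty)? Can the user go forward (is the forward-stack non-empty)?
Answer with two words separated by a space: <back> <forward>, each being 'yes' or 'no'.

After 1 (visit(K)): cur=K back=1 fwd=0
After 2 (back): cur=HOME back=0 fwd=1
After 3 (visit(P)): cur=P back=1 fwd=0
After 4 (back): cur=HOME back=0 fwd=1
After 5 (forward): cur=P back=1 fwd=0
After 6 (back): cur=HOME back=0 fwd=1
After 7 (visit(U)): cur=U back=1 fwd=0
After 8 (visit(I)): cur=I back=2 fwd=0
After 9 (visit(O)): cur=O back=3 fwd=0
After 10 (back): cur=I back=2 fwd=1

Answer: yes yes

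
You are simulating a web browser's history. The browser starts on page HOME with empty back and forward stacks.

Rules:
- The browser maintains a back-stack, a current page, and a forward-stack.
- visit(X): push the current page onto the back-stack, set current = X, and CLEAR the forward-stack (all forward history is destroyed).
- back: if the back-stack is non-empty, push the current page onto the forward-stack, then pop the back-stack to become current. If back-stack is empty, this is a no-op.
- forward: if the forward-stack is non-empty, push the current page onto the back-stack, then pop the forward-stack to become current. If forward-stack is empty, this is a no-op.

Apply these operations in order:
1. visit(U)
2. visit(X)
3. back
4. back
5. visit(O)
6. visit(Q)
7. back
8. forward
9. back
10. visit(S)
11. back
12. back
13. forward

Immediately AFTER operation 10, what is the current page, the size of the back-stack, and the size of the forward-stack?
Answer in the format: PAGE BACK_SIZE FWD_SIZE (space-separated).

After 1 (visit(U)): cur=U back=1 fwd=0
After 2 (visit(X)): cur=X back=2 fwd=0
After 3 (back): cur=U back=1 fwd=1
After 4 (back): cur=HOME back=0 fwd=2
After 5 (visit(O)): cur=O back=1 fwd=0
After 6 (visit(Q)): cur=Q back=2 fwd=0
After 7 (back): cur=O back=1 fwd=1
After 8 (forward): cur=Q back=2 fwd=0
After 9 (back): cur=O back=1 fwd=1
After 10 (visit(S)): cur=S back=2 fwd=0

S 2 0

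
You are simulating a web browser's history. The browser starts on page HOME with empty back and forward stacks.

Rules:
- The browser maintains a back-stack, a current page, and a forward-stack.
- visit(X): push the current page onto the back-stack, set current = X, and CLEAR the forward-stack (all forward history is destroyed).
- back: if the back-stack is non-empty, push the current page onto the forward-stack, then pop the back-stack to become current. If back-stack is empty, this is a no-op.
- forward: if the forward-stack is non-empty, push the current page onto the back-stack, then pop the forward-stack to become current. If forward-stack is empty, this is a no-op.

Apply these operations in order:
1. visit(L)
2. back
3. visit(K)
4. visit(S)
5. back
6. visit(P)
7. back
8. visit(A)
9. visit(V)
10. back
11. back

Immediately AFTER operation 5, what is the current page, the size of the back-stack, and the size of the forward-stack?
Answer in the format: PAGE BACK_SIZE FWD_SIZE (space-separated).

After 1 (visit(L)): cur=L back=1 fwd=0
After 2 (back): cur=HOME back=0 fwd=1
After 3 (visit(K)): cur=K back=1 fwd=0
After 4 (visit(S)): cur=S back=2 fwd=0
After 5 (back): cur=K back=1 fwd=1

K 1 1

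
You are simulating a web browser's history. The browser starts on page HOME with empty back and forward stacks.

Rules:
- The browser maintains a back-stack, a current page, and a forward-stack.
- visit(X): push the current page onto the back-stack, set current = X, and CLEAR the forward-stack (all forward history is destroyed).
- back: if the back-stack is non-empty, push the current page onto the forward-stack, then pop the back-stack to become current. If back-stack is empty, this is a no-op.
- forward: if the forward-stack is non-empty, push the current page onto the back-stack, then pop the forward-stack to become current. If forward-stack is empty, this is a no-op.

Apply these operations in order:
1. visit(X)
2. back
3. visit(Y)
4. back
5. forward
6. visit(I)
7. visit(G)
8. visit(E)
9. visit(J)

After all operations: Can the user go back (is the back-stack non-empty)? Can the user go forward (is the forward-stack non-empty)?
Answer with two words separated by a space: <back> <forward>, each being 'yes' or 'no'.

After 1 (visit(X)): cur=X back=1 fwd=0
After 2 (back): cur=HOME back=0 fwd=1
After 3 (visit(Y)): cur=Y back=1 fwd=0
After 4 (back): cur=HOME back=0 fwd=1
After 5 (forward): cur=Y back=1 fwd=0
After 6 (visit(I)): cur=I back=2 fwd=0
After 7 (visit(G)): cur=G back=3 fwd=0
After 8 (visit(E)): cur=E back=4 fwd=0
After 9 (visit(J)): cur=J back=5 fwd=0

Answer: yes no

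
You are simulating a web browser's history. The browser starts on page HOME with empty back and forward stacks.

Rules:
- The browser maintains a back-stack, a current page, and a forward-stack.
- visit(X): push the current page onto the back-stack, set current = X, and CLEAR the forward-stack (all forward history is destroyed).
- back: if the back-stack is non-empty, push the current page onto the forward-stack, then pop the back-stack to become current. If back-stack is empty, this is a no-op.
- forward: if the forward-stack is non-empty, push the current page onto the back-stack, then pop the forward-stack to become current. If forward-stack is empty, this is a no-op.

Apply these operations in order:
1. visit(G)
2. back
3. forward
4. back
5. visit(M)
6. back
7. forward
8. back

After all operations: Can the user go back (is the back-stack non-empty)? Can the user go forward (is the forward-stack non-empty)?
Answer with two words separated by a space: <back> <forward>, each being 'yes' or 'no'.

Answer: no yes

Derivation:
After 1 (visit(G)): cur=G back=1 fwd=0
After 2 (back): cur=HOME back=0 fwd=1
After 3 (forward): cur=G back=1 fwd=0
After 4 (back): cur=HOME back=0 fwd=1
After 5 (visit(M)): cur=M back=1 fwd=0
After 6 (back): cur=HOME back=0 fwd=1
After 7 (forward): cur=M back=1 fwd=0
After 8 (back): cur=HOME back=0 fwd=1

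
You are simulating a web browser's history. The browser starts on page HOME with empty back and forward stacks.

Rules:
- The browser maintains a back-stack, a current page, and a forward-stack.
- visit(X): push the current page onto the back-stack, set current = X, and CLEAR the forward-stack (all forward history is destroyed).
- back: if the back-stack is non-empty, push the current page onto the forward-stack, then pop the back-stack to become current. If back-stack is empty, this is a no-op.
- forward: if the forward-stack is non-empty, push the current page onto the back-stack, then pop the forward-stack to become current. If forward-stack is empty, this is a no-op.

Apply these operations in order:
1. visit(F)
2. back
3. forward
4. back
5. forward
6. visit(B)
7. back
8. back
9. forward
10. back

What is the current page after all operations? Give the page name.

Answer: HOME

Derivation:
After 1 (visit(F)): cur=F back=1 fwd=0
After 2 (back): cur=HOME back=0 fwd=1
After 3 (forward): cur=F back=1 fwd=0
After 4 (back): cur=HOME back=0 fwd=1
After 5 (forward): cur=F back=1 fwd=0
After 6 (visit(B)): cur=B back=2 fwd=0
After 7 (back): cur=F back=1 fwd=1
After 8 (back): cur=HOME back=0 fwd=2
After 9 (forward): cur=F back=1 fwd=1
After 10 (back): cur=HOME back=0 fwd=2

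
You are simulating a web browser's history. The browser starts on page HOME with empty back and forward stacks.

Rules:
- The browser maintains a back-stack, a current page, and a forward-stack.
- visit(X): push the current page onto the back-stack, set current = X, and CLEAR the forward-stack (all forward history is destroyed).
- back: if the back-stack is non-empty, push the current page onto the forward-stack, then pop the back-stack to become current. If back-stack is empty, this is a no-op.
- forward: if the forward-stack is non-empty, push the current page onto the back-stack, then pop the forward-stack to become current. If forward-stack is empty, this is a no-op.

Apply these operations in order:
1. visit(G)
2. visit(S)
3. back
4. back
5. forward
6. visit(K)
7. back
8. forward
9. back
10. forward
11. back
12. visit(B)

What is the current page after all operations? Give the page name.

Answer: B

Derivation:
After 1 (visit(G)): cur=G back=1 fwd=0
After 2 (visit(S)): cur=S back=2 fwd=0
After 3 (back): cur=G back=1 fwd=1
After 4 (back): cur=HOME back=0 fwd=2
After 5 (forward): cur=G back=1 fwd=1
After 6 (visit(K)): cur=K back=2 fwd=0
After 7 (back): cur=G back=1 fwd=1
After 8 (forward): cur=K back=2 fwd=0
After 9 (back): cur=G back=1 fwd=1
After 10 (forward): cur=K back=2 fwd=0
After 11 (back): cur=G back=1 fwd=1
After 12 (visit(B)): cur=B back=2 fwd=0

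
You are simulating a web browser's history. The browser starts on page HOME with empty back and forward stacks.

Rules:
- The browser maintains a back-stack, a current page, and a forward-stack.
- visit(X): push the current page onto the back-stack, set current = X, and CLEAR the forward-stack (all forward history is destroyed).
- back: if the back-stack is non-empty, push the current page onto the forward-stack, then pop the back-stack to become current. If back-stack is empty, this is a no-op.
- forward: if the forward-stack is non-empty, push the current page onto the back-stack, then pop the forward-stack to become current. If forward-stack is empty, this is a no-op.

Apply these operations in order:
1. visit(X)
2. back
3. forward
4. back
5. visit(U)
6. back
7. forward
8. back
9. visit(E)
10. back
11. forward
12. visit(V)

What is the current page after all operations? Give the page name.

Answer: V

Derivation:
After 1 (visit(X)): cur=X back=1 fwd=0
After 2 (back): cur=HOME back=0 fwd=1
After 3 (forward): cur=X back=1 fwd=0
After 4 (back): cur=HOME back=0 fwd=1
After 5 (visit(U)): cur=U back=1 fwd=0
After 6 (back): cur=HOME back=0 fwd=1
After 7 (forward): cur=U back=1 fwd=0
After 8 (back): cur=HOME back=0 fwd=1
After 9 (visit(E)): cur=E back=1 fwd=0
After 10 (back): cur=HOME back=0 fwd=1
After 11 (forward): cur=E back=1 fwd=0
After 12 (visit(V)): cur=V back=2 fwd=0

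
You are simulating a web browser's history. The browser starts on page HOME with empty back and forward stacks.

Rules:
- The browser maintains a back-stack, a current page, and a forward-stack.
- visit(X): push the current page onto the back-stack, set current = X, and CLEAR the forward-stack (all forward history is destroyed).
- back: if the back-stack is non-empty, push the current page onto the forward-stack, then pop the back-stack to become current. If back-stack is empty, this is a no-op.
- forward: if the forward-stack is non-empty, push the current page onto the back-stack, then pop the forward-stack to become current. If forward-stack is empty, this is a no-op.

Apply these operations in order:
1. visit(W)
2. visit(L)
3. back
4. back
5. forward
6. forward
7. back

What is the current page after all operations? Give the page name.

After 1 (visit(W)): cur=W back=1 fwd=0
After 2 (visit(L)): cur=L back=2 fwd=0
After 3 (back): cur=W back=1 fwd=1
After 4 (back): cur=HOME back=0 fwd=2
After 5 (forward): cur=W back=1 fwd=1
After 6 (forward): cur=L back=2 fwd=0
After 7 (back): cur=W back=1 fwd=1

Answer: W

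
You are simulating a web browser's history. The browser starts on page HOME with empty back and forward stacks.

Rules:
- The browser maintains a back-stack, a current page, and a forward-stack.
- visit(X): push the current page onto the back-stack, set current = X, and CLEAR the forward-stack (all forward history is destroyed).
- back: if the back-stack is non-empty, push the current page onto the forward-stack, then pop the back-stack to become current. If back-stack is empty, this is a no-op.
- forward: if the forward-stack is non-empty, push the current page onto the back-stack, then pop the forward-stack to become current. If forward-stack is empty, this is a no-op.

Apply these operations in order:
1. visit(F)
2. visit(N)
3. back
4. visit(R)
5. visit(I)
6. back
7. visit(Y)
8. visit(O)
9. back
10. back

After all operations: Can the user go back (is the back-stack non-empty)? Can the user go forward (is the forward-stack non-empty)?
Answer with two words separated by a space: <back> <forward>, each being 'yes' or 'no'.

After 1 (visit(F)): cur=F back=1 fwd=0
After 2 (visit(N)): cur=N back=2 fwd=0
After 3 (back): cur=F back=1 fwd=1
After 4 (visit(R)): cur=R back=2 fwd=0
After 5 (visit(I)): cur=I back=3 fwd=0
After 6 (back): cur=R back=2 fwd=1
After 7 (visit(Y)): cur=Y back=3 fwd=0
After 8 (visit(O)): cur=O back=4 fwd=0
After 9 (back): cur=Y back=3 fwd=1
After 10 (back): cur=R back=2 fwd=2

Answer: yes yes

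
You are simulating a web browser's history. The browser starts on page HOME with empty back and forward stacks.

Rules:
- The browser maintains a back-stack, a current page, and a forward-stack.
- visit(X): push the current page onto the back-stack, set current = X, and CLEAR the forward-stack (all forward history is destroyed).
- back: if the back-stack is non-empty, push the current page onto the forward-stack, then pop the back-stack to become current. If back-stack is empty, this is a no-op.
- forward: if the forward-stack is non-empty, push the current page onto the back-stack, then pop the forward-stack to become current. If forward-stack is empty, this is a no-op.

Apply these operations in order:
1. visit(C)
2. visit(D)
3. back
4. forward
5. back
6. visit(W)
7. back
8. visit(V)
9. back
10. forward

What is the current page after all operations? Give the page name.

Answer: V

Derivation:
After 1 (visit(C)): cur=C back=1 fwd=0
After 2 (visit(D)): cur=D back=2 fwd=0
After 3 (back): cur=C back=1 fwd=1
After 4 (forward): cur=D back=2 fwd=0
After 5 (back): cur=C back=1 fwd=1
After 6 (visit(W)): cur=W back=2 fwd=0
After 7 (back): cur=C back=1 fwd=1
After 8 (visit(V)): cur=V back=2 fwd=0
After 9 (back): cur=C back=1 fwd=1
After 10 (forward): cur=V back=2 fwd=0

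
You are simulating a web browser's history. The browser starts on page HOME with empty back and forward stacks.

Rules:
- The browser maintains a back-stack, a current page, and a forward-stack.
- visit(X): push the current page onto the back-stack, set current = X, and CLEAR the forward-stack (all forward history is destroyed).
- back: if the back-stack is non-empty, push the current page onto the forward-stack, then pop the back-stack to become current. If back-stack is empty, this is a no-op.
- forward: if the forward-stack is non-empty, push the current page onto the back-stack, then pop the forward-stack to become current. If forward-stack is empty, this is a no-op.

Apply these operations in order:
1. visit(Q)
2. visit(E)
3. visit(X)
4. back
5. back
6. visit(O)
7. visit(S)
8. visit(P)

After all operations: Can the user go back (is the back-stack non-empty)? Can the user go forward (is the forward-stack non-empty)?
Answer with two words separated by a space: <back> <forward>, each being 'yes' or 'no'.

Answer: yes no

Derivation:
After 1 (visit(Q)): cur=Q back=1 fwd=0
After 2 (visit(E)): cur=E back=2 fwd=0
After 3 (visit(X)): cur=X back=3 fwd=0
After 4 (back): cur=E back=2 fwd=1
After 5 (back): cur=Q back=1 fwd=2
After 6 (visit(O)): cur=O back=2 fwd=0
After 7 (visit(S)): cur=S back=3 fwd=0
After 8 (visit(P)): cur=P back=4 fwd=0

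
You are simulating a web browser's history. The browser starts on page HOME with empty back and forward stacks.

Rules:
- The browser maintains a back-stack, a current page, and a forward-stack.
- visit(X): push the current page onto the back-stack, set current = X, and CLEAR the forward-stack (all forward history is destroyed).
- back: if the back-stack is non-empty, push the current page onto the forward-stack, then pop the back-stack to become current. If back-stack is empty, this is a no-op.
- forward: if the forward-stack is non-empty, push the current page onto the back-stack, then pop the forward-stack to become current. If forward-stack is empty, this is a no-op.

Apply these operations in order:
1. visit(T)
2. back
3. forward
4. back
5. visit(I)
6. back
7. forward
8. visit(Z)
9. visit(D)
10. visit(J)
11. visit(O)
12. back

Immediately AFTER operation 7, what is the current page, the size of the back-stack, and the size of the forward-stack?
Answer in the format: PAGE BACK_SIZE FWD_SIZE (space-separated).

After 1 (visit(T)): cur=T back=1 fwd=0
After 2 (back): cur=HOME back=0 fwd=1
After 3 (forward): cur=T back=1 fwd=0
After 4 (back): cur=HOME back=0 fwd=1
After 5 (visit(I)): cur=I back=1 fwd=0
After 6 (back): cur=HOME back=0 fwd=1
After 7 (forward): cur=I back=1 fwd=0

I 1 0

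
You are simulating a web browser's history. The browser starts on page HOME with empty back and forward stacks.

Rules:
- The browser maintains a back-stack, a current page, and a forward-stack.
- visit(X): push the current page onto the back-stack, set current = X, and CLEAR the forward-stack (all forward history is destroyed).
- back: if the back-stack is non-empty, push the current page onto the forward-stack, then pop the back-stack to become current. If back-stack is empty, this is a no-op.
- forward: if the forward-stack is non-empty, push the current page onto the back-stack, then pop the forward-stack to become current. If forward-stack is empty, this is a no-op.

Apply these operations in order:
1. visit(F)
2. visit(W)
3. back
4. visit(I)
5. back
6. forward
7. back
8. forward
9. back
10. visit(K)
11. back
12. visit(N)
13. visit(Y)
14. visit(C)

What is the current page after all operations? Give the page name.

After 1 (visit(F)): cur=F back=1 fwd=0
After 2 (visit(W)): cur=W back=2 fwd=0
After 3 (back): cur=F back=1 fwd=1
After 4 (visit(I)): cur=I back=2 fwd=0
After 5 (back): cur=F back=1 fwd=1
After 6 (forward): cur=I back=2 fwd=0
After 7 (back): cur=F back=1 fwd=1
After 8 (forward): cur=I back=2 fwd=0
After 9 (back): cur=F back=1 fwd=1
After 10 (visit(K)): cur=K back=2 fwd=0
After 11 (back): cur=F back=1 fwd=1
After 12 (visit(N)): cur=N back=2 fwd=0
After 13 (visit(Y)): cur=Y back=3 fwd=0
After 14 (visit(C)): cur=C back=4 fwd=0

Answer: C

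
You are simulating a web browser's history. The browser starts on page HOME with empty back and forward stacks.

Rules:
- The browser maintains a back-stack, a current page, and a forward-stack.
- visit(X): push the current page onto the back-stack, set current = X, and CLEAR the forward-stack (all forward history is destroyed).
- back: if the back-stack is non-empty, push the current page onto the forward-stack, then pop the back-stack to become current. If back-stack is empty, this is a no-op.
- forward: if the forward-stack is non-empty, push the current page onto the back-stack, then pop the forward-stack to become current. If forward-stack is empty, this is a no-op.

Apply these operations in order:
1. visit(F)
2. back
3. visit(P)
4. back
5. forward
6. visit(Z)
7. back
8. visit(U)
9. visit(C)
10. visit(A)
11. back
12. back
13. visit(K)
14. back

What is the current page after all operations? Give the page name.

Answer: U

Derivation:
After 1 (visit(F)): cur=F back=1 fwd=0
After 2 (back): cur=HOME back=0 fwd=1
After 3 (visit(P)): cur=P back=1 fwd=0
After 4 (back): cur=HOME back=0 fwd=1
After 5 (forward): cur=P back=1 fwd=0
After 6 (visit(Z)): cur=Z back=2 fwd=0
After 7 (back): cur=P back=1 fwd=1
After 8 (visit(U)): cur=U back=2 fwd=0
After 9 (visit(C)): cur=C back=3 fwd=0
After 10 (visit(A)): cur=A back=4 fwd=0
After 11 (back): cur=C back=3 fwd=1
After 12 (back): cur=U back=2 fwd=2
After 13 (visit(K)): cur=K back=3 fwd=0
After 14 (back): cur=U back=2 fwd=1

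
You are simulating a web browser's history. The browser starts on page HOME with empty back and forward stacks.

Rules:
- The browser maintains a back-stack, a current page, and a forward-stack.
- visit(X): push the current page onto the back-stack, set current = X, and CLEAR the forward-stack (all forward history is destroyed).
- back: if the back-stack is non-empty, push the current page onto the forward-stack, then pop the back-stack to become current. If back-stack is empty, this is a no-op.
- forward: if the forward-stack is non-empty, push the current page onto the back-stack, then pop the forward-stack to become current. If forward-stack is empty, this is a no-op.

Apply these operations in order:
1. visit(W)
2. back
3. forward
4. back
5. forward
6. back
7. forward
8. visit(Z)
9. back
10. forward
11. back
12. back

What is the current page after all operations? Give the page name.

After 1 (visit(W)): cur=W back=1 fwd=0
After 2 (back): cur=HOME back=0 fwd=1
After 3 (forward): cur=W back=1 fwd=0
After 4 (back): cur=HOME back=0 fwd=1
After 5 (forward): cur=W back=1 fwd=0
After 6 (back): cur=HOME back=0 fwd=1
After 7 (forward): cur=W back=1 fwd=0
After 8 (visit(Z)): cur=Z back=2 fwd=0
After 9 (back): cur=W back=1 fwd=1
After 10 (forward): cur=Z back=2 fwd=0
After 11 (back): cur=W back=1 fwd=1
After 12 (back): cur=HOME back=0 fwd=2

Answer: HOME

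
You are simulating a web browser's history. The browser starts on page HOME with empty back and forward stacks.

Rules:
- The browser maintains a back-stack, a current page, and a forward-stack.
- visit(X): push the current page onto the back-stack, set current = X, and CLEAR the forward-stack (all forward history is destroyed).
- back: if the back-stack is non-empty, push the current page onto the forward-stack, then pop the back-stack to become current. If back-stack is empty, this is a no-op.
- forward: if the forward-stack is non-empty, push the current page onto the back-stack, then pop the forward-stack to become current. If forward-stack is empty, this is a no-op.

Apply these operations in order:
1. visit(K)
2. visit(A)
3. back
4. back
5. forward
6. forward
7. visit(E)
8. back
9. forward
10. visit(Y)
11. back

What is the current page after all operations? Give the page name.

After 1 (visit(K)): cur=K back=1 fwd=0
After 2 (visit(A)): cur=A back=2 fwd=0
After 3 (back): cur=K back=1 fwd=1
After 4 (back): cur=HOME back=0 fwd=2
After 5 (forward): cur=K back=1 fwd=1
After 6 (forward): cur=A back=2 fwd=0
After 7 (visit(E)): cur=E back=3 fwd=0
After 8 (back): cur=A back=2 fwd=1
After 9 (forward): cur=E back=3 fwd=0
After 10 (visit(Y)): cur=Y back=4 fwd=0
After 11 (back): cur=E back=3 fwd=1

Answer: E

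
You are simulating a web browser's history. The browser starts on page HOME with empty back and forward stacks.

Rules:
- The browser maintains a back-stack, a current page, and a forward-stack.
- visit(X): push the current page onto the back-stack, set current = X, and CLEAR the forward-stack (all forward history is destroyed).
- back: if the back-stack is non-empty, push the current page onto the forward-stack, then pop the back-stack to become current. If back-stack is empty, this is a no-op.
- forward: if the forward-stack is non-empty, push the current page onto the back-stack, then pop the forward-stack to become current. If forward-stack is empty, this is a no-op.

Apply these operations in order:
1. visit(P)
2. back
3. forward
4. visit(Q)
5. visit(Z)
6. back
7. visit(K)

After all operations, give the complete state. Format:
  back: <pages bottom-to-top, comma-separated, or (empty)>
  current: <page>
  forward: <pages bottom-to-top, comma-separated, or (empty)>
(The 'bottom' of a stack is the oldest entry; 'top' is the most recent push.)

Answer: back: HOME,P,Q
current: K
forward: (empty)

Derivation:
After 1 (visit(P)): cur=P back=1 fwd=0
After 2 (back): cur=HOME back=0 fwd=1
After 3 (forward): cur=P back=1 fwd=0
After 4 (visit(Q)): cur=Q back=2 fwd=0
After 5 (visit(Z)): cur=Z back=3 fwd=0
After 6 (back): cur=Q back=2 fwd=1
After 7 (visit(K)): cur=K back=3 fwd=0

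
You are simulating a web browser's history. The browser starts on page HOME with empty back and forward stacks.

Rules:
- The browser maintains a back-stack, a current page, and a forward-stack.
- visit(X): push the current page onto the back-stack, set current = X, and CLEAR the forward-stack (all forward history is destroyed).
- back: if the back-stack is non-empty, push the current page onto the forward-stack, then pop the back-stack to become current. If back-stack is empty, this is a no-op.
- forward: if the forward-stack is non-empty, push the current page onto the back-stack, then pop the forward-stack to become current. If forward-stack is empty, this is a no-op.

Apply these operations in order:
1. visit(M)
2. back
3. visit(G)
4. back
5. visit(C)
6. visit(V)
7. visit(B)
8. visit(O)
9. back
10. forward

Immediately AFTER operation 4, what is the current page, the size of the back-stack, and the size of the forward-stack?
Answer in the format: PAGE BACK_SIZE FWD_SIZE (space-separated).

After 1 (visit(M)): cur=M back=1 fwd=0
After 2 (back): cur=HOME back=0 fwd=1
After 3 (visit(G)): cur=G back=1 fwd=0
After 4 (back): cur=HOME back=0 fwd=1

HOME 0 1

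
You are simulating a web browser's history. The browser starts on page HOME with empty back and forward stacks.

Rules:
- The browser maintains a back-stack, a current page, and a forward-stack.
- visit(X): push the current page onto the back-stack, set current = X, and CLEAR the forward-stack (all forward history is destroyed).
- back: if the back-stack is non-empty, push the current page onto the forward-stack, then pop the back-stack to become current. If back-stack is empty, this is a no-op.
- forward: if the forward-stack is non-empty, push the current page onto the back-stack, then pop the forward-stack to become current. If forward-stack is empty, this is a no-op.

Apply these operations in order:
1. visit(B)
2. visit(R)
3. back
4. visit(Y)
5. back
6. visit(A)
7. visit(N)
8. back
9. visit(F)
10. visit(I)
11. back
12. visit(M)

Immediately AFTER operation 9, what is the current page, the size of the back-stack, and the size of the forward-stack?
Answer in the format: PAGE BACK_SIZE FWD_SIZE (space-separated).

After 1 (visit(B)): cur=B back=1 fwd=0
After 2 (visit(R)): cur=R back=2 fwd=0
After 3 (back): cur=B back=1 fwd=1
After 4 (visit(Y)): cur=Y back=2 fwd=0
After 5 (back): cur=B back=1 fwd=1
After 6 (visit(A)): cur=A back=2 fwd=0
After 7 (visit(N)): cur=N back=3 fwd=0
After 8 (back): cur=A back=2 fwd=1
After 9 (visit(F)): cur=F back=3 fwd=0

F 3 0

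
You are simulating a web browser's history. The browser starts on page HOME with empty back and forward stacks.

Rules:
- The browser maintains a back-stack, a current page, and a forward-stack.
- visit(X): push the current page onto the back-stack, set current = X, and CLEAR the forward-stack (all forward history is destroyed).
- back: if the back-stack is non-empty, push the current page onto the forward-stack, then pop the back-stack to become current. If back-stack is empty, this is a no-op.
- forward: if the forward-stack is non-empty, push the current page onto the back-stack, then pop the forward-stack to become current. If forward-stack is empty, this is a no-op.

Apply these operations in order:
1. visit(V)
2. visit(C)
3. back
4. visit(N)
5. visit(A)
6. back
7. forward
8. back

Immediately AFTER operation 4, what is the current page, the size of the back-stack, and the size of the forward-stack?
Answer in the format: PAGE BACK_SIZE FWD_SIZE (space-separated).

After 1 (visit(V)): cur=V back=1 fwd=0
After 2 (visit(C)): cur=C back=2 fwd=0
After 3 (back): cur=V back=1 fwd=1
After 4 (visit(N)): cur=N back=2 fwd=0

N 2 0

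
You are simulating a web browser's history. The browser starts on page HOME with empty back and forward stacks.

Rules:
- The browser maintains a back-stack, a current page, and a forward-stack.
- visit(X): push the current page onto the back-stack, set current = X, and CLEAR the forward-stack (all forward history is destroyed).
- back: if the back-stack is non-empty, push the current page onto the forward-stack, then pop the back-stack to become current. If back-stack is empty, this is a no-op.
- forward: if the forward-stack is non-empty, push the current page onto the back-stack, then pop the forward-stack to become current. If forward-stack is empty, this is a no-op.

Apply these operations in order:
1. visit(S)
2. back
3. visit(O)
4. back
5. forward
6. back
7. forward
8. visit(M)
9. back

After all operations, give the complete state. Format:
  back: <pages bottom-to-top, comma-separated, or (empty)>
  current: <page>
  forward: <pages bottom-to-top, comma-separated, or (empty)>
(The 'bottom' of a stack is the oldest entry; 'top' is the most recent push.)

Answer: back: HOME
current: O
forward: M

Derivation:
After 1 (visit(S)): cur=S back=1 fwd=0
After 2 (back): cur=HOME back=0 fwd=1
After 3 (visit(O)): cur=O back=1 fwd=0
After 4 (back): cur=HOME back=0 fwd=1
After 5 (forward): cur=O back=1 fwd=0
After 6 (back): cur=HOME back=0 fwd=1
After 7 (forward): cur=O back=1 fwd=0
After 8 (visit(M)): cur=M back=2 fwd=0
After 9 (back): cur=O back=1 fwd=1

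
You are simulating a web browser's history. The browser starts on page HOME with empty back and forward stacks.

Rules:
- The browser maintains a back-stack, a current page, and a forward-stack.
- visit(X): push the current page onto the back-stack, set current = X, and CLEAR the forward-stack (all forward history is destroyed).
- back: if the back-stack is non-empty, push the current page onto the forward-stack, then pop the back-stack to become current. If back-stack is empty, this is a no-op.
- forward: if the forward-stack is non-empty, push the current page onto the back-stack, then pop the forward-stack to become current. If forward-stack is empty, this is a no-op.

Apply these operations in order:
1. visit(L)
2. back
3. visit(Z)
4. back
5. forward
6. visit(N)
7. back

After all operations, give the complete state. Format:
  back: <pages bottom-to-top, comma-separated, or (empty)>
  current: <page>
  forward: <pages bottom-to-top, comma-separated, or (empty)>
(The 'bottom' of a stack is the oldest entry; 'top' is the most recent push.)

Answer: back: HOME
current: Z
forward: N

Derivation:
After 1 (visit(L)): cur=L back=1 fwd=0
After 2 (back): cur=HOME back=0 fwd=1
After 3 (visit(Z)): cur=Z back=1 fwd=0
After 4 (back): cur=HOME back=0 fwd=1
After 5 (forward): cur=Z back=1 fwd=0
After 6 (visit(N)): cur=N back=2 fwd=0
After 7 (back): cur=Z back=1 fwd=1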